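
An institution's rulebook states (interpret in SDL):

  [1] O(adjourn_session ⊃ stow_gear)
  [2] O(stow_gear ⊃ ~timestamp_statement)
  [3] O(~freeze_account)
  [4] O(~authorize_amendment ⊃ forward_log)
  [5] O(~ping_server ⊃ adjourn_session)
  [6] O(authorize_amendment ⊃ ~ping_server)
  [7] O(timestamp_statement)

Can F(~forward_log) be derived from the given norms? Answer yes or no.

From premise 7 we have O(timestamp_statement).
Premise 2 is O(stow_gear ⊃ ~timestamp_statement); contrapositively O(timestamp_statement ⊃ ~stow_gear). Since O(timestamp_statement) holds, K gives O(~stow_gear).
The contrapositive of premise 1 (O(adjourn_session ⊃ stow_gear)) is O(~stow_gear ⊃ ~adjourn_session), and O(~stow_gear) is already established, so O(~adjourn_session).
Premise 5 is O(~ping_server ⊃ adjourn_session); contrapositively O(~adjourn_session ⊃ ping_server). Since O(~adjourn_session) holds, K gives O(ping_server).
The contrapositive of premise 6 (O(authorize_amendment ⊃ ~ping_server)) is O(ping_server ⊃ ~authorize_amendment), and O(ping_server) is already established, so O(~authorize_amendment).
With premise 4, O(~authorize_amendment ⊃ forward_log), the K-axiom yields O(forward_log).
Premise 3 does not contribute to this derivation.
So O(forward_log) holds, i.e. F(~forward_log). The claim follows.

Yes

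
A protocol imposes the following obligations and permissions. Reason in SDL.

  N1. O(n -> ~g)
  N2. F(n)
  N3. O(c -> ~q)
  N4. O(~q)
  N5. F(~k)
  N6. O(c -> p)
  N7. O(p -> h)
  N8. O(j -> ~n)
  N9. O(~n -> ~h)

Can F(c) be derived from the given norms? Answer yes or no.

Yes

Premise 2, F(n), is equivalent to O(~n).
From O(~n) and premise 9, O(~n -> ~h), we obtain O(~h).
The contrapositive of premise 7 (O(p -> h)) is O(~h -> ~p), and O(~h) is already established, so O(~p).
Premise 6, O(c -> p), contraposes to O(~p -> ~c); with O(~p) we get O(~c).
Premises 1, 3, 4, 5, 8 do not contribute to this derivation.
So O(~c) holds, i.e. F(c). The claim follows.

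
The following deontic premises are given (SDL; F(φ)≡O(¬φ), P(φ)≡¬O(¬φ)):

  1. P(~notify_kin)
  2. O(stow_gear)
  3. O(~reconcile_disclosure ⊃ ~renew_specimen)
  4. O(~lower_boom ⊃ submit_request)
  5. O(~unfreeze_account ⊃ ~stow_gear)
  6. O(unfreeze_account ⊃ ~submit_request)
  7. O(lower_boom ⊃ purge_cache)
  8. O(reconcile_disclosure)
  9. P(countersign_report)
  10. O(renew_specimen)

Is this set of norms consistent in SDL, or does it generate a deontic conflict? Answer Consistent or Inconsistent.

Consistent

Premise 3 is O(~reconcile_disclosure ⊃ ~renew_specimen), but O(~reconcile_disclosure) is not derivable from the premises, so it does not yield O(~renew_specimen).
So O(~renew_specimen) is not derivable, and the apparent clash with O(renew_specimen) does not arise.
A world satisfying every obligation exists (e.g. countersign_report=false, lower_boom=true, notify_kin=false, purge_cache=true, reconcile_disclosure=true, renew_specimen=true, stow_gear=true, submit_request=false, unfreeze_account=true); no atom is both obligatory and forbidden, so the set is consistent.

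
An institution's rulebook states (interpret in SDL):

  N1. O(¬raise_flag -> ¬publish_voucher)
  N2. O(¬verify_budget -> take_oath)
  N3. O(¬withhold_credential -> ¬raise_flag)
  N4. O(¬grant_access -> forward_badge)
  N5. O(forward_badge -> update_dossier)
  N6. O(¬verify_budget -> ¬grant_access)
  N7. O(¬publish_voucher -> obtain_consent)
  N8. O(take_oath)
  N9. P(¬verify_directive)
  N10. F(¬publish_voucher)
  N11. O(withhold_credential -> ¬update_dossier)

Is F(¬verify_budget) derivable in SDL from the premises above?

Premise 10 is F(¬publish_voucher), i.e. O(publish_voucher).
The contrapositive of premise 1 (O(¬raise_flag -> ¬publish_voucher)) is O(publish_voucher -> raise_flag), and O(publish_voucher) is already established, so O(raise_flag).
Premise 3, O(¬withhold_credential -> ¬raise_flag), contraposes to O(raise_flag -> withhold_credential); with O(raise_flag) we get O(withhold_credential).
With premise 11, O(withhold_credential -> ¬update_dossier), the K-axiom yields O(¬update_dossier).
Premise 5 is O(forward_badge -> update_dossier); contrapositively O(¬update_dossier -> ¬forward_badge). Since O(¬update_dossier) holds, K gives O(¬forward_badge).
Premise 4, O(¬grant_access -> forward_badge), contraposes to O(¬forward_badge -> grant_access); with O(¬forward_badge) we get O(grant_access).
The contrapositive of premise 6 (O(¬verify_budget -> ¬grant_access)) is O(grant_access -> verify_budget), and O(grant_access) is already established, so O(verify_budget).
Premises 2, 7, 8, 9 do not contribute to this derivation.
So O(verify_budget) holds, i.e. F(¬verify_budget). The claim follows.

Yes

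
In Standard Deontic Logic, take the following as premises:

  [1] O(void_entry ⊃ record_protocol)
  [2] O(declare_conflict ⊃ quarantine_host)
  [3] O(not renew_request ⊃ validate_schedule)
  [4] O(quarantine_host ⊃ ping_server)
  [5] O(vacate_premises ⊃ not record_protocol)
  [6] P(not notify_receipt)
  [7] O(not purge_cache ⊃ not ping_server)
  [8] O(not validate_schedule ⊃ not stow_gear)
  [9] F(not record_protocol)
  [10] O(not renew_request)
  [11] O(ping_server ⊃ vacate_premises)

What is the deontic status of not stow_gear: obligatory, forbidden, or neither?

Premise 8 is O(not validate_schedule ⊃ not stow_gear), but O(not validate_schedule) is not derivable from the premises, so it does not yield O(not stow_gear).
No premise or chain of K-axiom applications forces O(not stow_gear), and none forces O(stow_gear). So not stow_gear is neither obligatory nor forbidden under these norms.

Neither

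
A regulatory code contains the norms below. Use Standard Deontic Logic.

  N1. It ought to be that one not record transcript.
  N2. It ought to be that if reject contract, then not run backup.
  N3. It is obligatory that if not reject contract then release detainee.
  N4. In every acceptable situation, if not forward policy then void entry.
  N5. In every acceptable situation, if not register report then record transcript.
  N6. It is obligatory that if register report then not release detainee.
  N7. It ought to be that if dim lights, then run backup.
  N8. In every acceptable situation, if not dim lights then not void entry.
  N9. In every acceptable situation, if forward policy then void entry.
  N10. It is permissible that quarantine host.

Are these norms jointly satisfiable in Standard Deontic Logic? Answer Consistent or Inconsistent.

Premises 4 and 9 are O(¬forward_policy → void_entry) and O(forward_policy → void_entry); every ideal world satisfies ¬forward_policy or forward_policy, so in either case void_entry holds — hence O(void_entry).
The contrapositive of premise 8 (O(¬dim_lights → ¬void_entry)) is O(void_entry → dim_lights), and O(void_entry) is already established, so O(dim_lights).
From O(dim_lights) and premise 7, O(dim_lights → run_backup), we obtain O(run_backup).
Premise 2, O(reject_contract → ¬run_backup), contraposes to O(run_backup → ¬reject_contract); with O(run_backup) we get O(¬reject_contract).
With premise 3, O(¬reject_contract → release_detainee), the K-axiom yields O(release_detainee).
Premise 6 is O(register_report → ¬release_detainee); contrapositively O(release_detainee → ¬register_report). Since O(release_detainee) holds, K gives O(¬register_report).
With premise 5, O(¬register_report → record_transcript), the K-axiom yields O(record_transcript).
However, premise 1 gives O(¬record_transcript).
We now have both O(record_transcript) and O(¬record_transcript) — record_transcript is simultaneously obligatory and forbidden, violating the D-axiom.

Inconsistent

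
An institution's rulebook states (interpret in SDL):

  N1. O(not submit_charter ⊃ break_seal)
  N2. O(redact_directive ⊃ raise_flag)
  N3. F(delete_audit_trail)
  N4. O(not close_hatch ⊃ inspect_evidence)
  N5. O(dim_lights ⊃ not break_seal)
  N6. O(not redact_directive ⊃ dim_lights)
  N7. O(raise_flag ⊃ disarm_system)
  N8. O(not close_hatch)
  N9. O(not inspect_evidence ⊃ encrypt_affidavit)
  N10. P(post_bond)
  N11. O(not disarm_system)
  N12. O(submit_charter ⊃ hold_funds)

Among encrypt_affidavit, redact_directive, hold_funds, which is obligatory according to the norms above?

hold_funds

Premise 11 states O(not disarm_system) outright.
Premise 7 is O(raise_flag ⊃ disarm_system); contrapositively O(not disarm_system ⊃ not raise_flag). Since O(not disarm_system) holds, K gives O(not raise_flag).
Premise 2 is O(redact_directive ⊃ raise_flag); contrapositively O(not raise_flag ⊃ not redact_directive). Since O(not raise_flag) holds, K gives O(not redact_directive).
Applying K to premise 6 (O(not redact_directive ⊃ dim_lights)) and O(not redact_directive) yields O(dim_lights).
Applying K to premise 5 (O(dim_lights ⊃ not break_seal)) and O(dim_lights) yields O(not break_seal).
The contrapositive of premise 1 (O(not submit_charter ⊃ break_seal)) is O(not break_seal ⊃ submit_charter), and O(not break_seal) is already established, so O(submit_charter).
With premise 12, O(submit_charter ⊃ hold_funds), the K-axiom yields O(hold_funds).
So O(hold_funds) holds — hold_funds is obligatory. None of the other listed options is made obligatory by any chain of premises.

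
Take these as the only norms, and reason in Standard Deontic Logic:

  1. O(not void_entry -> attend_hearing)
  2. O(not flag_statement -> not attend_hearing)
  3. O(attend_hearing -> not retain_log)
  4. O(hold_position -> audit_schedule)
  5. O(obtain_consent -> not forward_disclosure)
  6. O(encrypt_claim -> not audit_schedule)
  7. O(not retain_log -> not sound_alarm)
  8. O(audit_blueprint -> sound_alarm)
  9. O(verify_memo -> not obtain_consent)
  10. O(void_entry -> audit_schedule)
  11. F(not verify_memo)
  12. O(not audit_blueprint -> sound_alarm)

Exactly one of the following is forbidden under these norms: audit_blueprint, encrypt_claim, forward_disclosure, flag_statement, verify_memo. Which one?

Premises 12 and 8 are O(not audit_blueprint -> sound_alarm) and O(audit_blueprint -> sound_alarm); every ideal world satisfies not audit_blueprint or audit_blueprint, so in either case sound_alarm holds — hence O(sound_alarm).
Premise 7, O(not retain_log -> not sound_alarm), contraposes to O(sound_alarm -> retain_log); with O(sound_alarm) we get O(retain_log).
The contrapositive of premise 3 (O(attend_hearing -> not retain_log)) is O(retain_log -> not attend_hearing), and O(retain_log) is already established, so O(not attend_hearing).
Premise 1, O(not void_entry -> attend_hearing), contraposes to O(not attend_hearing -> void_entry); with O(not attend_hearing) we get O(void_entry).
Premise 10 is O(void_entry -> audit_schedule); since O(void_entry), deontic closure gives O(audit_schedule).
Premise 6, O(encrypt_claim -> not audit_schedule), contraposes to O(audit_schedule -> not encrypt_claim); with O(audit_schedule) we get O(not encrypt_claim).
So O(not encrypt_claim) holds, i.e. encrypt_claim is forbidden. None of the other listed options is forbidden under the premises.

encrypt_claim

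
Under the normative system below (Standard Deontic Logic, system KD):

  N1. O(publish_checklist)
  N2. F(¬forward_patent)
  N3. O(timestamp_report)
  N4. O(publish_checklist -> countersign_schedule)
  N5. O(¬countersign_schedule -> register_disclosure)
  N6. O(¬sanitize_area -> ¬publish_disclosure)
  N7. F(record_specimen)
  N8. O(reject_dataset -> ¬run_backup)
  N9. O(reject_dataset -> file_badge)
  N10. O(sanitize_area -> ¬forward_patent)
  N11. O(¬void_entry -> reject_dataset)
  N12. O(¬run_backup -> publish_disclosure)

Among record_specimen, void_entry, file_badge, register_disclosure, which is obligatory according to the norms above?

void_entry

Premise 2, F(¬forward_patent), is equivalent to O(forward_patent).
Premise 10 is O(sanitize_area -> ¬forward_patent); contrapositively O(forward_patent -> ¬sanitize_area). Since O(forward_patent) holds, K gives O(¬sanitize_area).
From O(¬sanitize_area) and premise 6, O(¬sanitize_area -> ¬publish_disclosure), we obtain O(¬publish_disclosure).
Premise 12 is O(¬run_backup -> publish_disclosure); contrapositively O(¬publish_disclosure -> run_backup). Since O(¬publish_disclosure) holds, K gives O(run_backup).
Premise 8, O(reject_dataset -> ¬run_backup), contraposes to O(run_backup -> ¬reject_dataset); with O(run_backup) we get O(¬reject_dataset).
Premise 11 is O(¬void_entry -> reject_dataset); contrapositively O(¬reject_dataset -> void_entry). Since O(¬reject_dataset) holds, K gives O(void_entry).
So O(void_entry) holds — void_entry is obligatory. None of the other listed options is made obligatory by any chain of premises.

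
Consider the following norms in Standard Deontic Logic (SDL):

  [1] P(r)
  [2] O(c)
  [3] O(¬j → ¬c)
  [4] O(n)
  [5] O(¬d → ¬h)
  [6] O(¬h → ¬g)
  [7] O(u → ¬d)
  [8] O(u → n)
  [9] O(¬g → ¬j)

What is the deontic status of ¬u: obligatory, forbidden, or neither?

Obligatory

Premise 2 gives O(c).
The contrapositive of premise 3 (O(¬j → ¬c)) is O(c → j), and O(c) is already established, so O(j).
The contrapositive of premise 9 (O(¬g → ¬j)) is O(j → g), and O(j) is already established, so O(g).
The contrapositive of premise 6 (O(¬h → ¬g)) is O(g → h), and O(g) is already established, so O(h).
Premise 5, O(¬d → ¬h), contraposes to O(h → d); with O(h) we get O(d).
The contrapositive of premise 7 (O(u → ¬d)) is O(d → ¬u), and O(d) is already established, so O(¬u).
Premises 1, 4, 8 do not contribute to this derivation.
Hence ¬u is obligatory.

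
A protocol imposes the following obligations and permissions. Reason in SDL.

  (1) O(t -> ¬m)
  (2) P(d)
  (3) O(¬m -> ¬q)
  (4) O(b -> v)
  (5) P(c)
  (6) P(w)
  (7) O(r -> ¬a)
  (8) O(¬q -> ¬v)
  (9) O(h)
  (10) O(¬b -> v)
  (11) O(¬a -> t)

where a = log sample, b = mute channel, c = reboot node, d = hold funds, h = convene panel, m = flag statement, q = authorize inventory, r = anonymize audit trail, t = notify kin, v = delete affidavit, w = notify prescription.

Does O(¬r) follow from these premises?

Yes

Premises 4 and 10 cover both cases: O(b -> v) and O(¬b -> v). Since b ∨ ¬b is a tautology, O(v) follows.
The contrapositive of premise 8 (O(¬q -> ¬v)) is O(v -> q), and O(v) is already established, so O(q).
Premise 3, O(¬m -> ¬q), contraposes to O(q -> m); with O(q) we get O(m).
Premise 1 is O(t -> ¬m); contrapositively O(m -> ¬t). Since O(m) holds, K gives O(¬t).
Premise 11, O(¬a -> t), contraposes to O(¬t -> a); with O(¬t) we get O(a).
Premise 7 is O(r -> ¬a); contrapositively O(a -> ¬r). Since O(a) holds, K gives O(¬r).
Premises 2, 5, 6, 9 do not contribute to this derivation.
So O(¬r) follows.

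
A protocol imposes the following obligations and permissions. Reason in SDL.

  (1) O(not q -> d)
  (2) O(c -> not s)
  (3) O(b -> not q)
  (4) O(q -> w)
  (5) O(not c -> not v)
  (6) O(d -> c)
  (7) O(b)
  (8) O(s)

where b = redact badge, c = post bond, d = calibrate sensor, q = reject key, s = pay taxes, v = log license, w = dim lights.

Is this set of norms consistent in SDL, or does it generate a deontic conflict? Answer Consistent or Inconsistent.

Premise 7 states O(b) outright.
With premise 3, O(b -> not q), the K-axiom yields O(not q).
With premise 1, O(not q -> d), the K-axiom yields O(d).
Applying K to premise 6 (O(d -> c)) and O(d) yields O(c).
Applying K to premise 2 (O(c -> not s)) and O(c) yields O(not s).
But premise 8 directly asserts O(s).
We now have both O(not s) and O(s) — s is simultaneously obligatory and forbidden, violating the D-axiom.

Inconsistent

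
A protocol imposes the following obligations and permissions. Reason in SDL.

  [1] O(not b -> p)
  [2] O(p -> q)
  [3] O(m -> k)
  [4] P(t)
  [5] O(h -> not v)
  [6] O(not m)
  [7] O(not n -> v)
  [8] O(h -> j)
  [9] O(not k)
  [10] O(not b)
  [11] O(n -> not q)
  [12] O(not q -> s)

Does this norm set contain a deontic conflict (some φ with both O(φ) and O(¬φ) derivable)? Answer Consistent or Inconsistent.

Premise 3 is O(m -> k), but O(m) is not derivable from the premises, so it does not yield O(k).
So O(k) is not derivable, and the apparent clash with O(not k) does not arise.
A world satisfying every obligation exists (e.g. b=false, h=false, j=false, k=false, m=false, n=false, p=true, q=true, s=false, t=false, v=true); no atom is both obligatory and forbidden, so the set is consistent.

Consistent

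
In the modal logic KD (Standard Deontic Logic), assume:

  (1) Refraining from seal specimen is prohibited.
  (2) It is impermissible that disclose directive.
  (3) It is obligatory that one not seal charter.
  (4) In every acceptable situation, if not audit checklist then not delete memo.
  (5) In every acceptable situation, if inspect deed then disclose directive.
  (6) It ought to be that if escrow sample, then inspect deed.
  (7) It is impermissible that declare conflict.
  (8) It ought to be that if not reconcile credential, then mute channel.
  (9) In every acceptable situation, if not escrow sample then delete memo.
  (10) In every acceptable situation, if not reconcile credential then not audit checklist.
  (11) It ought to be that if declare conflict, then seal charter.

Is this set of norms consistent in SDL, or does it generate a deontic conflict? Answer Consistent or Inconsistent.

Premise 11 is O(declare_conflict → seal_charter), but O(declare_conflict) is not derivable from the premises, so it does not yield O(seal_charter).
So O(seal_charter) is not derivable, and the apparent clash with O(¬seal_charter) does not arise.
A world satisfying every obligation exists (e.g. audit_checklist=true, declare_conflict=false, delete_memo=true, disclose_directive=false, escrow_sample=false, inspect_deed=false, mute_channel=false, reconcile_credential=true, seal_charter=false, seal_specimen=true); no atom is both obligatory and forbidden, so the set is consistent.

Consistent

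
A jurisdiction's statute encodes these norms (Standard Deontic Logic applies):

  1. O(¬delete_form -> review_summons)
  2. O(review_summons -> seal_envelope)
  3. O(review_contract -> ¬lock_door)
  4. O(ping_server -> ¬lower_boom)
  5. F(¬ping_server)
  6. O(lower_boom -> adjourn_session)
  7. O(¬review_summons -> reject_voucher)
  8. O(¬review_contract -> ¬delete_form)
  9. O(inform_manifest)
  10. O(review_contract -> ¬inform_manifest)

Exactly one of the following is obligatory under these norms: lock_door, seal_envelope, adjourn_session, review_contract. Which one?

Premise 9 states O(inform_manifest) outright.
Premise 10 is O(review_contract -> ¬inform_manifest); contrapositively O(inform_manifest -> ¬review_contract). Since O(inform_manifest) holds, K gives O(¬review_contract).
Premise 8 is O(¬review_contract -> ¬delete_form); since O(¬review_contract), deontic closure gives O(¬delete_form).
Applying K to premise 1 (O(¬delete_form -> review_summons)) and O(¬delete_form) yields O(review_summons).
From O(review_summons) and premise 2, O(review_summons -> seal_envelope), we obtain O(seal_envelope).
So O(seal_envelope) holds — seal_envelope is obligatory. None of the other listed options is made obligatory by any chain of premises.

seal_envelope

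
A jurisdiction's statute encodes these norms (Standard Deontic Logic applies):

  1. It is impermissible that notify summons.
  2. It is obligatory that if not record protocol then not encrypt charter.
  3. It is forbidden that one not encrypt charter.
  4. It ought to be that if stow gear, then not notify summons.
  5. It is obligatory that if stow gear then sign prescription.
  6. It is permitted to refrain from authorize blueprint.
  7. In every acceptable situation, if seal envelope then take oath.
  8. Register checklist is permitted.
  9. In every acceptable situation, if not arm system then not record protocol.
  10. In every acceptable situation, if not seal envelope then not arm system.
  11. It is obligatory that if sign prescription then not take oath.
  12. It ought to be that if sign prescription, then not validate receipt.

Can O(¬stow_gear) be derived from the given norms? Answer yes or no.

Yes

F(¬encrypt_charter) at premise 3 means O(encrypt_charter).
Premise 2, O(¬record_protocol → ¬encrypt_charter), contraposes to O(encrypt_charter → record_protocol); with O(encrypt_charter) we get O(record_protocol).
The contrapositive of premise 9 (O(¬arm_system → ¬record_protocol)) is O(record_protocol → arm_system), and O(record_protocol) is already established, so O(arm_system).
Premise 10, O(¬seal_envelope → ¬arm_system), contraposes to O(arm_system → seal_envelope); with O(arm_system) we get O(seal_envelope).
Premise 7 is O(seal_envelope → take_oath); since O(seal_envelope), deontic closure gives O(take_oath).
The contrapositive of premise 11 (O(sign_prescription → ¬take_oath)) is O(take_oath → ¬sign_prescription), and O(take_oath) is already established, so O(¬sign_prescription).
The contrapositive of premise 5 (O(stow_gear → sign_prescription)) is O(¬sign_prescription → ¬stow_gear), and O(¬sign_prescription) is already established, so O(¬stow_gear).
Premises 1, 4, 6, 8, 12 do not contribute to this derivation.
So O(¬stow_gear) follows.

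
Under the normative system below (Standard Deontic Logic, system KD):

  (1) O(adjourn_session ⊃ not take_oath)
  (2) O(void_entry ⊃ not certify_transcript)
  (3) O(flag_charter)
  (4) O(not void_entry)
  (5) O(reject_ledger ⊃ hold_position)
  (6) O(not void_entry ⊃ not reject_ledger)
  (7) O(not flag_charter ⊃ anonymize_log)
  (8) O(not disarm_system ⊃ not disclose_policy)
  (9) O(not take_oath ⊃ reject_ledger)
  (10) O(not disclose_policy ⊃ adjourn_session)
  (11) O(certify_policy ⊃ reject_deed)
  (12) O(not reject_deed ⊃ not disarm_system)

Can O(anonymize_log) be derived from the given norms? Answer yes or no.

Premise 7 is O(not flag_charter ⊃ anonymize_log), but O(not flag_charter) is not derivable from the premises, so it does not yield O(anonymize_log).
No other premise forces O(anonymize_log). An ideal world satisfying every premise can still have anonymize_log false, so O(anonymize_log) is not derivable.

No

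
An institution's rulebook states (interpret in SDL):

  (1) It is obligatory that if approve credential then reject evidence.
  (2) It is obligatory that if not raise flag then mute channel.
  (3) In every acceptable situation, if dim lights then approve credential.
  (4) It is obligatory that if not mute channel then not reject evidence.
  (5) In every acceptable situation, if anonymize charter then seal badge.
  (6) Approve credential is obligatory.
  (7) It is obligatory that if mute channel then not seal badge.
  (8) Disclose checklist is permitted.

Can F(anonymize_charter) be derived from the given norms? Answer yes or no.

From premise 6 we have O(approve_credential).
From O(approve_credential) and premise 1, O(approve_credential → reject_evidence), we obtain O(reject_evidence).
Premise 4 is O(¬mute_channel → ¬reject_evidence); contrapositively O(reject_evidence → mute_channel). Since O(reject_evidence) holds, K gives O(mute_channel).
Premise 7 is O(mute_channel → ¬seal_badge); since O(mute_channel), deontic closure gives O(¬seal_badge).
Premise 5, O(anonymize_charter → seal_badge), contraposes to O(¬seal_badge → ¬anonymize_charter); with O(¬seal_badge) we get O(¬anonymize_charter).
Premises 2, 3, 8 do not contribute to this derivation.
So O(¬anonymize_charter) holds, i.e. F(anonymize_charter). The claim follows.

Yes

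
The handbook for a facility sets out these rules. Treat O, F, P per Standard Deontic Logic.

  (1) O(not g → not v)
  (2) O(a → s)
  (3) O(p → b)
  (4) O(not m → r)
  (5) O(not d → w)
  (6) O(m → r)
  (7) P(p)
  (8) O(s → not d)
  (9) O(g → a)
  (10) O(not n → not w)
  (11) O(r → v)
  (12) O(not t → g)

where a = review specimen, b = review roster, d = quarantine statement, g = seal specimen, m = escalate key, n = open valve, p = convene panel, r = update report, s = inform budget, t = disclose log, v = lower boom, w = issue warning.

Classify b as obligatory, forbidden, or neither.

Neither

Premise 3 is O(p → b), but O(p) is not derivable from the premises (the permission P(p) asserts only not O(not p), not O(p)), so it does not yield O(b).
No premise or chain of K-axiom applications forces O(b), and none forces O(not b). So b is neither obligatory nor forbidden under these norms.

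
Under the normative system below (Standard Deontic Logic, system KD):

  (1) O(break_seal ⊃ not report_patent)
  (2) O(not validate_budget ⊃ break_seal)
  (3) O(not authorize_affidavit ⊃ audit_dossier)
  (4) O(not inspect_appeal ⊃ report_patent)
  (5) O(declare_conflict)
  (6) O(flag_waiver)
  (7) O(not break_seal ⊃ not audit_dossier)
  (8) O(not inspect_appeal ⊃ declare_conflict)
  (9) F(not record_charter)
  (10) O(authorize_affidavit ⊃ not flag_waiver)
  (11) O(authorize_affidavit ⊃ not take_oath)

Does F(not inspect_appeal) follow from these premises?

Yes

From premise 6 we have O(flag_waiver).
Premise 10 is O(authorize_affidavit ⊃ not flag_waiver); contrapositively O(flag_waiver ⊃ not authorize_affidavit). Since O(flag_waiver) holds, K gives O(not authorize_affidavit).
Applying K to premise 3 (O(not authorize_affidavit ⊃ audit_dossier)) and O(not authorize_affidavit) yields O(audit_dossier).
The contrapositive of premise 7 (O(not break_seal ⊃ not audit_dossier)) is O(audit_dossier ⊃ break_seal), and O(audit_dossier) is already established, so O(break_seal).
Premise 1 is O(break_seal ⊃ not report_patent); since O(break_seal), deontic closure gives O(not report_patent).
Premise 4, O(not inspect_appeal ⊃ report_patent), contraposes to O(not report_patent ⊃ inspect_appeal); with O(not report_patent) we get O(inspect_appeal).
Premises 2, 5, 8, 9, 11 do not contribute to this derivation.
So O(inspect_appeal) holds, i.e. F(not inspect_appeal). The claim follows.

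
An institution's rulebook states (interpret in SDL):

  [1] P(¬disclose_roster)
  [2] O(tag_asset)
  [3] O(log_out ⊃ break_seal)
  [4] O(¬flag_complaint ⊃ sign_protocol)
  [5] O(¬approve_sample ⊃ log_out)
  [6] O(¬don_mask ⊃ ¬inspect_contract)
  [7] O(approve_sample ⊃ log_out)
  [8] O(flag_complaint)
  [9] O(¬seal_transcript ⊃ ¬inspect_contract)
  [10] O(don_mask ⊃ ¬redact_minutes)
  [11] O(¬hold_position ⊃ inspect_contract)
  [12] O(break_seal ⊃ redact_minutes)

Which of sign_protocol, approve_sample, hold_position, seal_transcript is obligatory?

By case analysis on approve_sample: premise 7 gives O(approve_sample ⊃ log_out) and premise 5 gives O(¬approve_sample ⊃ log_out), so O(log_out) either way.
Applying K to premise 3 (O(log_out ⊃ break_seal)) and O(log_out) yields O(break_seal).
From O(break_seal) and premise 12, O(break_seal ⊃ redact_minutes), we obtain O(redact_minutes).
Premise 10, O(don_mask ⊃ ¬redact_minutes), contraposes to O(redact_minutes ⊃ ¬don_mask); with O(redact_minutes) we get O(¬don_mask).
From O(¬don_mask) and premise 6, O(¬don_mask ⊃ ¬inspect_contract), we obtain O(¬inspect_contract).
The contrapositive of premise 11 (O(¬hold_position ⊃ inspect_contract)) is O(¬inspect_contract ⊃ hold_position), and O(¬inspect_contract) is already established, so O(hold_position).
So O(hold_position) holds — hold_position is obligatory. None of the other listed options is made obligatory by any chain of premises.

hold_position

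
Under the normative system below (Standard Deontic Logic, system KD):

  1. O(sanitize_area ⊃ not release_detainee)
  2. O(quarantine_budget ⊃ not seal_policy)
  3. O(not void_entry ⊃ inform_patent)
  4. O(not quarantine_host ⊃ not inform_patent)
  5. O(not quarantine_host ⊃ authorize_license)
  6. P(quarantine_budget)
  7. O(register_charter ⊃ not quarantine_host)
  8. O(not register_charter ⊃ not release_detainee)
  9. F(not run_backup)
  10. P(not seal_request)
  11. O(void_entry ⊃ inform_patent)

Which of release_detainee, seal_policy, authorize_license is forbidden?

release_detainee

Premises 3 and 11 cover both cases: O(not void_entry ⊃ inform_patent) and O(void_entry ⊃ inform_patent). Since not void_entry ∨ void_entry is a tautology, O(inform_patent) follows.
Premise 4, O(not quarantine_host ⊃ not inform_patent), contraposes to O(inform_patent ⊃ quarantine_host); with O(inform_patent) we get O(quarantine_host).
The contrapositive of premise 7 (O(register_charter ⊃ not quarantine_host)) is O(quarantine_host ⊃ not register_charter), and O(quarantine_host) is already established, so O(not register_charter).
Premise 8 is O(not register_charter ⊃ not release_detainee); since O(not register_charter), deontic closure gives O(not release_detainee).
So O(not release_detainee) holds, i.e. release_detainee is forbidden. None of the other listed options is forbidden under the premises.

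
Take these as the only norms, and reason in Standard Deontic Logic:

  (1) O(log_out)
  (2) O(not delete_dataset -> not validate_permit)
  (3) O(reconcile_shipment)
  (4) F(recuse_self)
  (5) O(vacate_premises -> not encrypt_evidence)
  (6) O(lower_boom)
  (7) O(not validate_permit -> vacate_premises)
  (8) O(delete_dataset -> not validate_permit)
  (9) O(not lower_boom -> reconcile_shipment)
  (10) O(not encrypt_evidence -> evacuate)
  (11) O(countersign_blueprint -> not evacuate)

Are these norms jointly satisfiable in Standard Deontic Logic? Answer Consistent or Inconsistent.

Consistent

Premise 9 is O(not lower_boom -> reconcile_shipment); even if O(reconcile_shipment) held, inferring O(not lower_boom) would be affirming the consequent — invalid.
So O(not lower_boom) is not derivable, and the apparent clash with O(lower_boom) does not arise.
A world satisfying every obligation exists (e.g. countersign_blueprint=false, delete_dataset=false, encrypt_evidence=false, evacuate=true, log_out=true, lower_boom=true, reconcile_shipment=true, recuse_self=false, vacate_premises=true, validate_permit=false); no atom is both obligatory and forbidden, so the set is consistent.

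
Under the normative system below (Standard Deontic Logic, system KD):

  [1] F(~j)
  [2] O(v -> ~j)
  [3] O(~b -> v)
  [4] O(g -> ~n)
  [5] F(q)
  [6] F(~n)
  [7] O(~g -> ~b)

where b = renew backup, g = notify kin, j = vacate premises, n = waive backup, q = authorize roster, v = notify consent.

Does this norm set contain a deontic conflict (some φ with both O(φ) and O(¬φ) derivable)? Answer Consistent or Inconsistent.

Inconsistent

Premise 1, F(~j), is equivalent to O(j).
Premise 2 is O(v -> ~j); contrapositively O(j -> ~v). Since O(j) holds, K gives O(~v).
Premise 3 is O(~b -> v); contrapositively O(~v -> b). Since O(~v) holds, K gives O(b).
The contrapositive of premise 7 (O(~g -> ~b)) is O(b -> g), and O(b) is already established, so O(g).
Premise 4 is O(g -> ~n); since O(g), deontic closure gives O(~n).
Yet premise 6 is F(~n), i.e. O(n).
We now have both O(~n) and O(n) — n is simultaneously obligatory and forbidden, violating the D-axiom.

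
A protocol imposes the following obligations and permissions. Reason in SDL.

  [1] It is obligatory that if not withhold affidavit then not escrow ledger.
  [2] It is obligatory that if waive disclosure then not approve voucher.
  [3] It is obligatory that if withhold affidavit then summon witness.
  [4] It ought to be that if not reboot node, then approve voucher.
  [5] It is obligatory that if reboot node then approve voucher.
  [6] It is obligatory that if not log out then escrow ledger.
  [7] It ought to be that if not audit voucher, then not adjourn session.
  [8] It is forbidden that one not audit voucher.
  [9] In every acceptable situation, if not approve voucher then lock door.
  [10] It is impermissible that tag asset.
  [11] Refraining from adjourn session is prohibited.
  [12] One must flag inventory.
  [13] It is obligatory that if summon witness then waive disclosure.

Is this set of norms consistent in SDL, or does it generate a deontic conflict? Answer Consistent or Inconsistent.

Consistent

Premise 7 is O(¬audit_voucher → ¬adjourn_session), but O(¬audit_voucher) is not derivable from the premises, so it does not yield O(¬adjourn_session).
So O(¬adjourn_session) is not derivable, and the apparent clash with O(adjourn_session) does not arise.
A world satisfying every obligation exists (e.g. adjourn_session=true, approve_voucher=true, audit_voucher=true, escrow_ledger=false, flag_inventory=true, lock_door=false, log_out=true, reboot_node=false, summon_witness=false, tag_asset=false, waive_disclosure=false, withhold_affidavit=false); no atom is both obligatory and forbidden, so the set is consistent.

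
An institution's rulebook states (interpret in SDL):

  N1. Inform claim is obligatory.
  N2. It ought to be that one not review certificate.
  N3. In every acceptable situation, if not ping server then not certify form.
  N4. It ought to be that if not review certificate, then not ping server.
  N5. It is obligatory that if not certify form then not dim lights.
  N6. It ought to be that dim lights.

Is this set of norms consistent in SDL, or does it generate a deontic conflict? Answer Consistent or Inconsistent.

From premise 6 we have O(dim_lights).
Premise 5 is O(¬certify_form → ¬dim_lights); contrapositively O(dim_lights → certify_form). Since O(dim_lights) holds, K gives O(certify_form).
The contrapositive of premise 3 (O(¬ping_server → ¬certify_form)) is O(certify_form → ping_server), and O(certify_form) is already established, so O(ping_server).
The contrapositive of premise 4 (O(¬review_certificate → ¬ping_server)) is O(ping_server → review_certificate), and O(ping_server) is already established, so O(review_certificate).
Yet premise 2 states O(¬review_certificate).
We now have both O(review_certificate) and O(¬review_certificate) — review_certificate is simultaneously obligatory and forbidden, violating the D-axiom.

Inconsistent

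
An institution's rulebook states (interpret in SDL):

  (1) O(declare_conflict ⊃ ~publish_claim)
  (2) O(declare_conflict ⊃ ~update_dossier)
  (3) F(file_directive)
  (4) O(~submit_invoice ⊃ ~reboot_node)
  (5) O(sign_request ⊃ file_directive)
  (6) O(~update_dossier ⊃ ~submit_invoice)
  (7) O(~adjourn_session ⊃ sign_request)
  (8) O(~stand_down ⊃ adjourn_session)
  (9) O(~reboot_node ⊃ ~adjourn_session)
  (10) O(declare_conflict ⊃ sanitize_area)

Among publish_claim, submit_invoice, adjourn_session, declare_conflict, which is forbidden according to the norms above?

Premise 3, F(file_directive), is equivalent to O(~file_directive).
Premise 5 is O(sign_request ⊃ file_directive); contrapositively O(~file_directive ⊃ ~sign_request). Since O(~file_directive) holds, K gives O(~sign_request).
Premise 7, O(~adjourn_session ⊃ sign_request), contraposes to O(~sign_request ⊃ adjourn_session); with O(~sign_request) we get O(adjourn_session).
The contrapositive of premise 9 (O(~reboot_node ⊃ ~adjourn_session)) is O(adjourn_session ⊃ reboot_node), and O(adjourn_session) is already established, so O(reboot_node).
The contrapositive of premise 4 (O(~submit_invoice ⊃ ~reboot_node)) is O(reboot_node ⊃ submit_invoice), and O(reboot_node) is already established, so O(submit_invoice).
Premise 6, O(~update_dossier ⊃ ~submit_invoice), contraposes to O(submit_invoice ⊃ update_dossier); with O(submit_invoice) we get O(update_dossier).
The contrapositive of premise 2 (O(declare_conflict ⊃ ~update_dossier)) is O(update_dossier ⊃ ~declare_conflict), and O(update_dossier) is already established, so O(~declare_conflict).
So O(~declare_conflict) holds, i.e. declare_conflict is forbidden. None of the other listed options is forbidden under the premises.

declare_conflict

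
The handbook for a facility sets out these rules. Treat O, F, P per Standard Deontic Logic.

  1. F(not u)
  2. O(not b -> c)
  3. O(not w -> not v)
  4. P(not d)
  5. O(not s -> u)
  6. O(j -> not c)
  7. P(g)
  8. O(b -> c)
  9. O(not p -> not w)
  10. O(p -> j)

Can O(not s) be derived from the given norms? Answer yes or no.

Premise 5 is O(not s -> u); even if O(u) held, inferring O(not s) would be affirming the consequent — invalid.
No other premise forces O(not s). An ideal world satisfying every premise can still have not s false, so O(not s) is not derivable.

No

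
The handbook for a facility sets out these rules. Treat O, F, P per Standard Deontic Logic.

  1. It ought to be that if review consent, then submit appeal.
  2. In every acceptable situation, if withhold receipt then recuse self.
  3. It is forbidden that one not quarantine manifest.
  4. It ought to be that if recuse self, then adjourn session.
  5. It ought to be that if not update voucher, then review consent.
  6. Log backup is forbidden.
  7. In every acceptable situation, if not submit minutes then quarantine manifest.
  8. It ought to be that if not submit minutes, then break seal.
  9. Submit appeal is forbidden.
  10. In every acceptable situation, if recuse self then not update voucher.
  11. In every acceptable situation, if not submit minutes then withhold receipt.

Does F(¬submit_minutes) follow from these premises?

Yes

F(submit_appeal) at premise 9 means O(¬submit_appeal).
Premise 1 is O(review_consent → submit_appeal); contrapositively O(¬submit_appeal → ¬review_consent). Since O(¬submit_appeal) holds, K gives O(¬review_consent).
Premise 5, O(¬update_voucher → review_consent), contraposes to O(¬review_consent → update_voucher); with O(¬review_consent) we get O(update_voucher).
Premise 10 is O(recuse_self → ¬update_voucher); contrapositively O(update_voucher → ¬recuse_self). Since O(update_voucher) holds, K gives O(¬recuse_self).
Premise 2, O(withhold_receipt → recuse_self), contraposes to O(¬recuse_self → ¬withhold_receipt); with O(¬recuse_self) we get O(¬withhold_receipt).
Premise 11 is O(¬submit_minutes → withhold_receipt); contrapositively O(¬withhold_receipt → submit_minutes). Since O(¬withhold_receipt) holds, K gives O(submit_minutes).
Premises 3, 4, 6, 7, 8 do not contribute to this derivation.
So O(submit_minutes) holds, i.e. F(¬submit_minutes). The claim follows.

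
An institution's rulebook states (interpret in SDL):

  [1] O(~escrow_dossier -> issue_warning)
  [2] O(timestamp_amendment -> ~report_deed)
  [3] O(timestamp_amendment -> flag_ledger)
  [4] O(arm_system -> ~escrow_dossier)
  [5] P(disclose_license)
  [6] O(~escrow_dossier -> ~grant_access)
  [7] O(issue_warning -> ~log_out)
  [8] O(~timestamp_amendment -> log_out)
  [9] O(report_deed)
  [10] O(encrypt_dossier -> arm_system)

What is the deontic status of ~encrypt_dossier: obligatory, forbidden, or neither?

Premise 9 states O(report_deed) outright.
Premise 2 is O(timestamp_amendment -> ~report_deed); contrapositively O(report_deed -> ~timestamp_amendment). Since O(report_deed) holds, K gives O(~timestamp_amendment).
Premise 8 is O(~timestamp_amendment -> log_out); since O(~timestamp_amendment), deontic closure gives O(log_out).
The contrapositive of premise 7 (O(issue_warning -> ~log_out)) is O(log_out -> ~issue_warning), and O(log_out) is already established, so O(~issue_warning).
Premise 1 is O(~escrow_dossier -> issue_warning); contrapositively O(~issue_warning -> escrow_dossier). Since O(~issue_warning) holds, K gives O(escrow_dossier).
The contrapositive of premise 4 (O(arm_system -> ~escrow_dossier)) is O(escrow_dossier -> ~arm_system), and O(escrow_dossier) is already established, so O(~arm_system).
Premise 10 is O(encrypt_dossier -> arm_system); contrapositively O(~arm_system -> ~encrypt_dossier). Since O(~arm_system) holds, K gives O(~encrypt_dossier).
Premises 3, 5, 6 do not contribute to this derivation.
Hence ~encrypt_dossier is obligatory.

Obligatory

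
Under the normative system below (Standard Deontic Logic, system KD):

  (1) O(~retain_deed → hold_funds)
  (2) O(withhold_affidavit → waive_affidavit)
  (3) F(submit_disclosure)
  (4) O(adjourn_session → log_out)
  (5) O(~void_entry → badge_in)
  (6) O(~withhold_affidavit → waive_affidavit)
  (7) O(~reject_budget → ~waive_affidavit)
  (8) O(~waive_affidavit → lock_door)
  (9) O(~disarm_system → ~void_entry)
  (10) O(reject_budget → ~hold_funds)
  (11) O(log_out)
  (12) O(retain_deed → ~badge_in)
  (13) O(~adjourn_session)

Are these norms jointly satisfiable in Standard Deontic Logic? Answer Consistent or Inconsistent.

Consistent

Premise 4 is O(adjourn_session → log_out); even if O(log_out) held, inferring O(adjourn_session) would be affirming the consequent — invalid.
So O(adjourn_session) is not derivable, and the apparent clash with O(~adjourn_session) does not arise.
A world satisfying every obligation exists (e.g. adjourn_session=false, badge_in=false, disarm_system=true, hold_funds=false, lock_door=false, log_out=true, reject_budget=true, retain_deed=true, submit_disclosure=false, void_entry=true, waive_affidavit=true, withhold_affidavit=false); no atom is both obligatory and forbidden, so the set is consistent.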